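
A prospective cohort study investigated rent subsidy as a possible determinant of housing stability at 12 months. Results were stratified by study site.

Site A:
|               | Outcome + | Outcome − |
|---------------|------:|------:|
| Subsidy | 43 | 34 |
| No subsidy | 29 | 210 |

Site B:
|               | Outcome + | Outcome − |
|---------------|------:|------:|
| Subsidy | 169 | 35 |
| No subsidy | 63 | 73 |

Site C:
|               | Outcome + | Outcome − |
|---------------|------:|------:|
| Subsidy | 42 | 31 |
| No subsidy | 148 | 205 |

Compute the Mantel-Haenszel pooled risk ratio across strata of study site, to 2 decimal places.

1.92

RR_MH = Σ(aᵢ·n₀ᵢ/nᵢ) / Σ(cᵢ·n₁ᵢ/nᵢ), with n₁ᵢ = aᵢ+bᵢ (exposed), n₀ᵢ = cᵢ+dᵢ (unexposed), nᵢ = n₁ᵢ+n₀ᵢ.
Stratum 1 (Site A): n₁ = 77, n₀ = 239, n = 316; a·n₀/n = 43·239/316 = 32.5222; c·n₁/n = 29·77/316 = 7.0665
Stratum 2 (Site B): n₁ = 204, n₀ = 136, n = 340; a·n₀/n = 169·136/340 = 67.6000; c·n₁/n = 63·204/340 = 37.8000
Stratum 3 (Site C): n₁ = 73, n₀ = 353, n = 426; a·n₀/n = 42·353/426 = 34.8028; c·n₁/n = 148·73/426 = 25.3615
RR_MH = (32.5222 + 67.6000 + 34.8028) / (7.0665 + 37.8000 + 25.3615) = 134.9250 / 70.2280 = 1.92124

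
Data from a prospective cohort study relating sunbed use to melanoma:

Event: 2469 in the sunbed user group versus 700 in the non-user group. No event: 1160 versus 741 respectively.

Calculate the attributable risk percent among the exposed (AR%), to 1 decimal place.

From the description: a = 2469, b = 1160, c = 700, d = 741.
Risk in exposed = 2469/3629 = 0.68035; risk in unexposed = 700/1441 = 0.48577.
RR = 0.68035/0.48577 = 1.40055
AR% = (RR − 1)/RR × 100 = (1.40055 − 1)/1.40055 × 100 = 28.5997%

28.6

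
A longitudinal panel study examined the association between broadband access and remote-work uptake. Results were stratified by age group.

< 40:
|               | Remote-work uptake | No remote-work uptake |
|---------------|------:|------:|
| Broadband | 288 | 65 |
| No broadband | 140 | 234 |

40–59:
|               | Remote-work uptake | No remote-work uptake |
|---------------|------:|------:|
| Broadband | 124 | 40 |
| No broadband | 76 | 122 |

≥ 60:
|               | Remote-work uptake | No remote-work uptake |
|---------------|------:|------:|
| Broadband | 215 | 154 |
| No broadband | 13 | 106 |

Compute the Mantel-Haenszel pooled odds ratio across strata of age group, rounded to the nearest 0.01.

OR_MH = Σ(aᵢdᵢ/nᵢ) / Σ(bᵢcᵢ/nᵢ), where nᵢ is the stratum total.
Stratum 1 (< 40): n = 727; a·d/n = 288·234/727 = 92.6988; b·c/n = 65·140/727 = 12.5172
Stratum 2 (40–59): n = 362; a·d/n = 124·122/362 = 41.7901; b·c/n = 40·76/362 = 8.3978
Stratum 3 (≥ 60): n = 488; a·d/n = 215·106/488 = 46.7008; b·c/n = 154·13/488 = 4.1025
OR_MH = (92.6988 + 41.7901 + 46.7008) / (12.5172 + 8.3978 + 4.1025) = 181.1896 / 25.0174 = 7.24253

7.24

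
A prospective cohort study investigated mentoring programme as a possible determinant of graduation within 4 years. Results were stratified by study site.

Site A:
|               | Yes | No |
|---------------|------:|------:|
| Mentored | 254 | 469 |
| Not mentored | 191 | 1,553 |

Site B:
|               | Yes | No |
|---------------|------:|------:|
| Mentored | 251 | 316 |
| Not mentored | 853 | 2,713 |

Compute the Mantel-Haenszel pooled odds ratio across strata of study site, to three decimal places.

OR_MH = Σ(aᵢdᵢ/nᵢ) / Σ(bᵢcᵢ/nᵢ), where nᵢ is the stratum total.
Stratum 1 (Site A): n = 2467; a·d/n = 254·1553/2467 = 159.8954; b·c/n = 469·191/2467 = 36.3109
Stratum 2 (Site B): n = 4133; a·d/n = 251·2713/4133 = 164.7624; b·c/n = 316·853/4133 = 65.2185
OR_MH = (159.8954 + 164.7624) / (36.3109 + 65.2185) = 324.6578 / 101.5294 = 3.19767

3.198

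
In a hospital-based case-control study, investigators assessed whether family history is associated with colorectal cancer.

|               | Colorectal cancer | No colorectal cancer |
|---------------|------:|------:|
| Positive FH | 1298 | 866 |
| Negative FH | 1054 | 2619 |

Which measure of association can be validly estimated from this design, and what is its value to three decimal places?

Cells: a = 1298, b = 866, c = 1054, d = 2619.
This is a hospital-based case-control study: participants were sampled on outcome status, so risks in the source population cannot be estimated directly — relative risk is not valid here. The odds ratio is the appropriate measure.
OR = (a·d)/(b·c) = (1298 × 2619) / (866 × 1054) = 3399462 / 912764 = 3.72436

3.724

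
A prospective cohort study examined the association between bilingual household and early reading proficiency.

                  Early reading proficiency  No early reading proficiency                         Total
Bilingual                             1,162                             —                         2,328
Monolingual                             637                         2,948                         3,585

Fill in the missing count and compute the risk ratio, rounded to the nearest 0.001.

The missing cell is in the exposed row: 2328 − 1162 = 1166.
So a = 1162, b = 1166, c = 637, d = 2948.
RR = [a/(a+b)] / [c/(c+d)] = (1162/2328) / (637/3585) = 0.49914/0.17768 = 2.80914

2.809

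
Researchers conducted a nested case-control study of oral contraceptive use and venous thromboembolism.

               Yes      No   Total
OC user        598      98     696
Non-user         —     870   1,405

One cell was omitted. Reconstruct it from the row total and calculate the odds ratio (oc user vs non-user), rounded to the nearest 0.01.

9.92

The missing cell is in the unexposed row: 1405 − 870 = 535.
So a = 598, b = 98, c = 535, d = 870.
OR = (a·d)/(b·c) = (598 × 870) / (98 × 535) = 520260 / 52430 = 9.92294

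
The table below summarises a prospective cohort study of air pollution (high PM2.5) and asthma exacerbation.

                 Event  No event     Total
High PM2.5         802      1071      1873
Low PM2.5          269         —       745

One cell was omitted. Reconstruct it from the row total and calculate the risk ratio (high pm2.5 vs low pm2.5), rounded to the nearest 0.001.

1.186

The missing cell is in the unexposed row: 745 − 269 = 476.
So a = 802, b = 1071, c = 269, d = 476.
RR = [a/(a+b)] / [c/(c+d)] = (802/1873) / (269/745) = 0.42819/0.36107 = 1.18588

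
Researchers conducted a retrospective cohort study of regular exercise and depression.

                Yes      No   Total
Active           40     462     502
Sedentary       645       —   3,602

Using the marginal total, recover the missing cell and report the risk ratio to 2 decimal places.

The missing cell is in the unexposed row: 3602 − 645 = 2957.
So a = 40, b = 462, c = 645, d = 2957.
RR = [a/(a+b)] / [c/(c+d)] = (40/502) / (645/3602) = 0.07968/0.17907 = 0.44498

0.44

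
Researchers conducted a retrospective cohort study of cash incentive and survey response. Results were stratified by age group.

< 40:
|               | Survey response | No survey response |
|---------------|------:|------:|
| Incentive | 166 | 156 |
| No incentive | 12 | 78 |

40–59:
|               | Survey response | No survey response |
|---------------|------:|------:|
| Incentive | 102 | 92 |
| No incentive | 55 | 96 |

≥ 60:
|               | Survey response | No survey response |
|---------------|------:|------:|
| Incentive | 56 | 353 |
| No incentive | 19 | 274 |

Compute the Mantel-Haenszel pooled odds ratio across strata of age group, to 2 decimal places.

2.84

OR_MH = Σ(aᵢdᵢ/nᵢ) / Σ(bᵢcᵢ/nᵢ), where nᵢ is the stratum total.
Stratum 1 (< 40): n = 412; a·d/n = 166·78/412 = 31.4272; b·c/n = 156·12/412 = 4.5437
Stratum 2 (40–59): n = 345; a·d/n = 102·96/345 = 28.3826; b·c/n = 92·55/345 = 14.6667
Stratum 3 (≥ 60): n = 702; a·d/n = 56·274/702 = 21.8575; b·c/n = 353·19/702 = 9.5541
OR_MH = (31.4272 + 28.3826 + 21.8575) / (4.5437 + 14.6667 + 9.5541) = 81.6673 / 28.7645 = 2.83917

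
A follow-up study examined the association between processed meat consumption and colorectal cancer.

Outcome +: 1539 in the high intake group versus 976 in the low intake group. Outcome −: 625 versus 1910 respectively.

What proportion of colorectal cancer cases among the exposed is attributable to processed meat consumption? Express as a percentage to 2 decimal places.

52.45

From the description: a = 1539, b = 625, c = 976, d = 1910.
Risk in exposed = 1539/2164 = 0.71118; risk in unexposed = 976/2886 = 0.33818.
RR = 0.71118/0.33818 = 2.10294
AR% = (RR − 1)/RR × 100 = (2.10294 − 1)/2.10294 × 100 = 52.4476%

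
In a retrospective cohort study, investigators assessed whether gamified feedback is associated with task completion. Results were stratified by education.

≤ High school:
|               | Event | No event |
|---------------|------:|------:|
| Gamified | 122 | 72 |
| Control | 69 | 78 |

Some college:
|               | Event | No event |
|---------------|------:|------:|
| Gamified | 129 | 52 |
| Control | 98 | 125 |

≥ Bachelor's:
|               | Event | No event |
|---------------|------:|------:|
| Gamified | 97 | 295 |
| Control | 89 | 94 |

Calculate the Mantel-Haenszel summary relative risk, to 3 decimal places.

RR_MH = Σ(aᵢ·n₀ᵢ/nᵢ) / Σ(cᵢ·n₁ᵢ/nᵢ), with n₁ᵢ = aᵢ+bᵢ (exposed), n₀ᵢ = cᵢ+dᵢ (unexposed), nᵢ = n₁ᵢ+n₀ᵢ.
Stratum 1 (≤ High school): n₁ = 194, n₀ = 147, n = 341; a·n₀/n = 122·147/341 = 52.5924; c·n₁/n = 69·194/341 = 39.2551
Stratum 2 (Some college): n₁ = 181, n₀ = 223, n = 404; a·n₀/n = 129·223/404 = 71.2054; c·n₁/n = 98·181/404 = 43.9059
Stratum 3 (≥ Bachelor's): n₁ = 392, n₀ = 183, n = 575; a·n₀/n = 97·183/575 = 30.8713; c·n₁/n = 89·392/575 = 60.6748
RR_MH = (52.5924 + 71.2054 + 30.8713) / (39.2551 + 43.9059 + 60.6748) = 154.6691 / 143.8359 = 1.07532

1.075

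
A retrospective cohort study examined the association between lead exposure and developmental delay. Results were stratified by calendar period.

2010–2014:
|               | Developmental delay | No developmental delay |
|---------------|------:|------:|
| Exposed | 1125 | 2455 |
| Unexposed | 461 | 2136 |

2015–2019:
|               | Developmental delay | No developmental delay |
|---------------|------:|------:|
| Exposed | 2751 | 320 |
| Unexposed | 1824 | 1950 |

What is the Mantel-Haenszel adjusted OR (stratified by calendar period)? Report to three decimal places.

OR_MH = Σ(aᵢdᵢ/nᵢ) / Σ(bᵢcᵢ/nᵢ), where nᵢ is the stratum total.
Stratum 1 (2010–2014): n = 6177; a·d/n = 1125·2136/6177 = 389.0238; b·c/n = 2455·461/6177 = 183.2208
Stratum 2 (2015–2019): n = 6845; a·d/n = 2751·1950/6845 = 783.7034; b·c/n = 320·1824/6845 = 85.2710
OR_MH = (389.0238 + 783.7034) / (183.2208 + 85.2710) = 1172.7272 / 268.4918 = 4.36783

4.368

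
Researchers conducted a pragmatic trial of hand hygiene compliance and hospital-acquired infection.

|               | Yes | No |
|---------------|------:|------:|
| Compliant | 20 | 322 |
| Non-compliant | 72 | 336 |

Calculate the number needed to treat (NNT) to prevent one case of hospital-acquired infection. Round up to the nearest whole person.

9

Risk in treated group = 20/342 = 0.05848; risk in control = 72/408 = 0.17647.
Absolute risk reduction = 0.17647 − 0.05848 = 0.11799
NNT = 1 / ARR = 1 / 0.11799 = 8.475 → round up → 9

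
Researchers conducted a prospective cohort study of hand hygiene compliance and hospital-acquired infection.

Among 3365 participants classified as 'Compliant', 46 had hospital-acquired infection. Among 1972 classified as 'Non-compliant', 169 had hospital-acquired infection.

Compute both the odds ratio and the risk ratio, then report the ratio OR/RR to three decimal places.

From the description: a = 46, b = 3319, c = 169, d = 1803.
OR = (46·1803)/(3319·169) = 82938/560911 = 0.14786
Risk in exposed = 46/3365 = 0.01367; risk in unexposed = 169/1972 = 0.08570; RR = 0.15951
OR/RR = 0.14786 / 0.15951 = 0.92697
The outcome is rare in both groups, so OR ≈ RR (ratio near 1).

0.927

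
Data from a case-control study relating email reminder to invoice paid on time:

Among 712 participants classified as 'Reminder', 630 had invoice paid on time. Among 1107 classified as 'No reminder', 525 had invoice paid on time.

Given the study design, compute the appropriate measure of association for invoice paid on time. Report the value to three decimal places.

From the description: a = 630, b = 82, c = 525, d = 582.
This is a case-control study: participants were sampled on outcome status, so risks in the source population cannot be estimated directly — relative risk is not valid here. The odds ratio is the appropriate measure.
OR = (a·d)/(b·c) = (630 × 582) / (82 × 525) = 366660 / 43050 = 8.51707

8.517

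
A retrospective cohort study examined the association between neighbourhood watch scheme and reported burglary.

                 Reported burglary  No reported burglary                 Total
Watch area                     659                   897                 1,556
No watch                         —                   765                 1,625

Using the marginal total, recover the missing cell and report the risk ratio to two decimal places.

The missing cell is in the unexposed row: 1625 − 765 = 860.
So a = 659, b = 897, c = 860, d = 765.
RR = [a/(a+b)] / [c/(c+d)] = (659/1556) / (860/1625) = 0.42352/0.52923 = 0.80026

0.80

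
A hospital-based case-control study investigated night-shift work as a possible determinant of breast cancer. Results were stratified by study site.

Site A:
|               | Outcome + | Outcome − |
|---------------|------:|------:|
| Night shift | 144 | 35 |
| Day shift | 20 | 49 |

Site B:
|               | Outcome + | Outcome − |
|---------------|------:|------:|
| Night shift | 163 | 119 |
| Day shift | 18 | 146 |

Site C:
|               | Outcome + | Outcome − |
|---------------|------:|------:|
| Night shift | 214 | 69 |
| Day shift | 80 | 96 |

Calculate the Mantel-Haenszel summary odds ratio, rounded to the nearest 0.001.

6.441

OR_MH = Σ(aᵢdᵢ/nᵢ) / Σ(bᵢcᵢ/nᵢ), where nᵢ is the stratum total.
Stratum 1 (Site A): n = 248; a·d/n = 144·49/248 = 28.4516; b·c/n = 35·20/248 = 2.8226
Stratum 2 (Site B): n = 446; a·d/n = 163·146/446 = 53.3587; b·c/n = 119·18/446 = 4.8027
Stratum 3 (Site C): n = 459; a·d/n = 214·96/459 = 44.7582; b·c/n = 69·80/459 = 12.0261
OR_MH = (28.4516 + 53.3587 + 44.7582) / (2.8226 + 4.8027 + 12.0261) = 126.5685 / 19.6514 = 6.44068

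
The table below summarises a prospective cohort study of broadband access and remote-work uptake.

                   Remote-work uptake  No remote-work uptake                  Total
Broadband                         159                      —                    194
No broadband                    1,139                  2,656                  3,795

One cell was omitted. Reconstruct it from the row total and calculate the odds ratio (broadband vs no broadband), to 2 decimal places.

The missing cell is in the exposed row: 194 − 159 = 35.
So a = 159, b = 35, c = 1139, d = 2656.
OR = (a·d)/(b·c) = (159 × 2656) / (35 × 1139) = 422304 / 39865 = 10.59335

10.59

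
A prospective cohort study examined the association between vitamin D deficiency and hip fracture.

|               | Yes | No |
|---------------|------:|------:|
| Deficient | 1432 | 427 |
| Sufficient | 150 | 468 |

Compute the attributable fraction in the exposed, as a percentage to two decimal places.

Cells: a = 1432, b = 427, c = 150, d = 468.
Risk in exposed = 1432/1859 = 0.77031; risk in unexposed = 150/618 = 0.24272.
RR = 0.77031/0.24272 = 3.17366
AR% = (RR − 1)/RR × 100 = (3.17366 − 1)/3.17366 × 100 = 68.4907%

68.49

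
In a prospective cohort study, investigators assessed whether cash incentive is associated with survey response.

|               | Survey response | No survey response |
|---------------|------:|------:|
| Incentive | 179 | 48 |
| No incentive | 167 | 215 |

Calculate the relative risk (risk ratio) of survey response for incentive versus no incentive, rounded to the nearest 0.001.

Cells: a = 179, b = 48, c = 167, d = 215.
Risk in exposed = 179/227 = 0.78855; risk in unexposed = 167/382 = 0.43717.
RR = 0.78855 / 0.43717 = 1.80374
The risk among the exposed is 1.80 times that among the unexposed.

1.804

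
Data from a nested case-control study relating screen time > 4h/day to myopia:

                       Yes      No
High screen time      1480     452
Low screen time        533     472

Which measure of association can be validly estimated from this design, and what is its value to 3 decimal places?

Cells: a = 1480, b = 452, c = 533, d = 472.
This is a nested case-control study: participants were sampled on outcome status, so risks in the source population cannot be estimated directly — relative risk is not valid here. The odds ratio is the appropriate measure.
OR = (a·d)/(b·c) = (1480 × 472) / (452 × 533) = 698560 / 240916 = 2.89960

2.900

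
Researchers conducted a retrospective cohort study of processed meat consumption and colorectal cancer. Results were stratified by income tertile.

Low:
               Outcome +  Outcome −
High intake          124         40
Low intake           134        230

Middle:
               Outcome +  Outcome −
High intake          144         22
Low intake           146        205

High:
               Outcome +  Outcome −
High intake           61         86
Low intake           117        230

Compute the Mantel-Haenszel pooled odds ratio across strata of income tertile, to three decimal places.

OR_MH = Σ(aᵢdᵢ/nᵢ) / Σ(bᵢcᵢ/nᵢ), where nᵢ is the stratum total.
Stratum 1 (Low): n = 528; a·d/n = 124·230/528 = 54.0152; b·c/n = 40·134/528 = 10.1515
Stratum 2 (Middle): n = 517; a·d/n = 144·205/517 = 57.0986; b·c/n = 22·146/517 = 6.2128
Stratum 3 (High): n = 494; a·d/n = 61·230/494 = 28.4008; b·c/n = 86·117/494 = 20.3684
OR_MH = (54.0152 + 57.0986 + 28.4008) / (10.1515 + 6.2128 + 20.3684) = 139.5146 / 36.7327 = 3.79810

3.798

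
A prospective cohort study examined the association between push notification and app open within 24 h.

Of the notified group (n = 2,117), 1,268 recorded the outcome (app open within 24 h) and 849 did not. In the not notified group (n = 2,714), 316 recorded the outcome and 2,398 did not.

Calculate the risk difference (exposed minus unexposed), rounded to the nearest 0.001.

0.483

From the description: a = 1268, b = 849, c = 316, d = 2398.
Risk in exposed = 1268/2117 = 0.598961; risk in unexposed = 316/2714 = 0.116433.
Risk difference = 0.598961 − 0.116433 = 0.482527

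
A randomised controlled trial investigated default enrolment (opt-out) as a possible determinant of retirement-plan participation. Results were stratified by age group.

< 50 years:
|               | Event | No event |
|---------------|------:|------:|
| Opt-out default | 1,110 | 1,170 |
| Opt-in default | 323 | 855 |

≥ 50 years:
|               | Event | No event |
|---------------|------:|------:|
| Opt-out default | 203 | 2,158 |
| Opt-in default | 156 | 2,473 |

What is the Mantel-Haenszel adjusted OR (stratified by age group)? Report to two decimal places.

2.12

OR_MH = Σ(aᵢdᵢ/nᵢ) / Σ(bᵢcᵢ/nᵢ), where nᵢ is the stratum total.
Stratum 1 (< 50 years): n = 3458; a·d/n = 1110·855/3458 = 274.4505; b·c/n = 1170·323/3458 = 109.2857
Stratum 2 (≥ 50 years): n = 4990; a·d/n = 203·2473/4990 = 100.6050; b·c/n = 2158·156/4990 = 67.4645
OR_MH = (274.4505 + 100.6050) / (109.2857 + 67.4645) = 375.0556 / 176.7502 = 2.12195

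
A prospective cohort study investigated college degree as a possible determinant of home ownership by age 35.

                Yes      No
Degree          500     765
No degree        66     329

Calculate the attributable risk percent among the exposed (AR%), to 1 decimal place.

Cells: a = 500, b = 765, c = 66, d = 329.
Risk in exposed = 500/1265 = 0.39526; risk in unexposed = 66/395 = 0.16709.
RR = 0.39526/0.16709 = 2.36555
AR% = (RR − 1)/RR × 100 = (2.36555 − 1)/2.36555 × 100 = 57.7266%

57.7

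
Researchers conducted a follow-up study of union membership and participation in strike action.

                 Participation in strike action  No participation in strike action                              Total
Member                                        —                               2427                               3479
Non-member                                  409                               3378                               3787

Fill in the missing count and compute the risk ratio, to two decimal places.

The missing cell is in the exposed row: 3479 − 2427 = 1052.
So a = 1052, b = 2427, c = 409, d = 3378.
RR = [a/(a+b)] / [c/(c+d)] = (1052/3479) / (409/3787) = 0.30239/0.10800 = 2.79984

2.80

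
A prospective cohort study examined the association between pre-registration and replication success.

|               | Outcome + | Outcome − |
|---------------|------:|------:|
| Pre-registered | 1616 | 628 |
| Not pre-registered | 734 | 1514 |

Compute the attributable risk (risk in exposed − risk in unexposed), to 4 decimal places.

Cells: a = 1616, b = 628, c = 734, d = 1514.
Risk in exposed = 1616/2244 = 0.720143; risk in unexposed = 734/2248 = 0.326512.
Risk difference = 0.720143 − 0.326512 = 0.393630

0.3936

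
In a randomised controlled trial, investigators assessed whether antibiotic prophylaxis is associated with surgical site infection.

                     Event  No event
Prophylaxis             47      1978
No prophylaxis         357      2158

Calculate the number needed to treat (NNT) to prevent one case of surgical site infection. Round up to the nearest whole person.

9

Risk in treated group = 47/2025 = 0.02321; risk in control = 357/2515 = 0.14195.
Absolute risk reduction = 0.14195 − 0.02321 = 0.11874
NNT = 1 / ARR = 1 / 0.11874 = 8.422 → round up → 9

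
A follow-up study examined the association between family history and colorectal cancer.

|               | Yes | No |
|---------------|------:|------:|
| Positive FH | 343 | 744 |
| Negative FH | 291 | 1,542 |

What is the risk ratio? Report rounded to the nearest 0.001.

1.988

Cells: a = 343, b = 744, c = 291, d = 1542.
Risk in exposed = 343/1087 = 0.31555; risk in unexposed = 291/1833 = 0.15876.
RR = 0.31555 / 0.15876 = 1.98762
The risk among the exposed is 1.99 times that among the unexposed.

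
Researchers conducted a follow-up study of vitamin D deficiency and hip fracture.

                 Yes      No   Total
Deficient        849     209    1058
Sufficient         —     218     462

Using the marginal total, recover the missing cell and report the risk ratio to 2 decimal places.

1.52

The missing cell is in the unexposed row: 462 − 218 = 244.
So a = 849, b = 209, c = 244, d = 218.
RR = [a/(a+b)] / [c/(c+d)] = (849/1058) / (244/462) = 0.80246/0.52814 = 1.51941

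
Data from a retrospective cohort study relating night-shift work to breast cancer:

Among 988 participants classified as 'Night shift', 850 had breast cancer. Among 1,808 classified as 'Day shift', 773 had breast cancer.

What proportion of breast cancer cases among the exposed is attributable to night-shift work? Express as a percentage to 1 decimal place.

50.3

From the description: a = 850, b = 138, c = 773, d = 1035.
Risk in exposed = 850/988 = 0.86032; risk in unexposed = 773/1808 = 0.42754.
RR = 0.86032/0.42754 = 2.01225
AR% = (RR − 1)/RR × 100 = (2.01225 − 1)/2.01225 × 100 = 50.3043%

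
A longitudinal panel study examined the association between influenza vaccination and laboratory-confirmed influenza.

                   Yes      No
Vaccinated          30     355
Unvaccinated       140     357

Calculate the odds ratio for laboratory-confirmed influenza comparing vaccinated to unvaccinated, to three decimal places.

Cells: a = 30, b = 355, c = 140, d = 357.
OR = (a·d)/(b·c) = (30 × 357) / (355 × 140) = 10710 / 49700 = 0.21549
Exposure is associated with lower odds of laboratory-confirmed influenza (OR = 0.22 < 1).

0.215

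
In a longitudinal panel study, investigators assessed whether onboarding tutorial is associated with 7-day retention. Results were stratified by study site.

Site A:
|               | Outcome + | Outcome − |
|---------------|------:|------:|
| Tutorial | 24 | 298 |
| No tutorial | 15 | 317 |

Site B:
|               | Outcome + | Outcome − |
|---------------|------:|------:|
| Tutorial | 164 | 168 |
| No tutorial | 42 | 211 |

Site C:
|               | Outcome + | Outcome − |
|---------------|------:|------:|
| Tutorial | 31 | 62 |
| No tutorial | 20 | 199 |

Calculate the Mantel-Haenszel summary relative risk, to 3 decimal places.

2.820

RR_MH = Σ(aᵢ·n₀ᵢ/nᵢ) / Σ(cᵢ·n₁ᵢ/nᵢ), with n₁ᵢ = aᵢ+bᵢ (exposed), n₀ᵢ = cᵢ+dᵢ (unexposed), nᵢ = n₁ᵢ+n₀ᵢ.
Stratum 1 (Site A): n₁ = 322, n₀ = 332, n = 654; a·n₀/n = 24·332/654 = 12.1835; c·n₁/n = 15·322/654 = 7.3853
Stratum 2 (Site B): n₁ = 332, n₀ = 253, n = 585; a·n₀/n = 164·253/585 = 70.9265; c·n₁/n = 42·332/585 = 23.8359
Stratum 3 (Site C): n₁ = 93, n₀ = 219, n = 312; a·n₀/n = 31·219/312 = 21.7596; c·n₁/n = 20·93/312 = 5.9615
RR_MH = (12.1835 + 70.9265 + 21.7596) / (7.3853 + 23.8359 + 5.9615) = 104.8696 / 37.1828 = 2.82038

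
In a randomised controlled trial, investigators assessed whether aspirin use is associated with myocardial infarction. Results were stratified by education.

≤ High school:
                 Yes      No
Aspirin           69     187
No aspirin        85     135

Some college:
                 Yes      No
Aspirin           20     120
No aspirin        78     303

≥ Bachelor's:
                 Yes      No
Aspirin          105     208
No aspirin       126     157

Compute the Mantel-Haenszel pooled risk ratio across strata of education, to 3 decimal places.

0.725

RR_MH = Σ(aᵢ·n₀ᵢ/nᵢ) / Σ(cᵢ·n₁ᵢ/nᵢ), with n₁ᵢ = aᵢ+bᵢ (exposed), n₀ᵢ = cᵢ+dᵢ (unexposed), nᵢ = n₁ᵢ+n₀ᵢ.
Stratum 1 (≤ High school): n₁ = 256, n₀ = 220, n = 476; a·n₀/n = 69·220/476 = 31.8908; c·n₁/n = 85·256/476 = 45.7143
Stratum 2 (Some college): n₁ = 140, n₀ = 381, n = 521; a·n₀/n = 20·381/521 = 14.6257; c·n₁/n = 78·140/521 = 20.9597
Stratum 3 (≥ Bachelor's): n₁ = 313, n₀ = 283, n = 596; a·n₀/n = 105·283/596 = 49.8574; c·n₁/n = 126·313/596 = 66.1711
RR_MH = (31.8908 + 14.6257 + 49.8574) / (45.7143 + 20.9597 + 66.1711) = 96.3739 / 132.8451 = 0.72546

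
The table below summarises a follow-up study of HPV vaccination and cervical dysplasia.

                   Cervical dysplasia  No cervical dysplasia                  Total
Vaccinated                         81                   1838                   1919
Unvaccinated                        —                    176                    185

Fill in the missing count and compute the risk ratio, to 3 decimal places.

The missing cell is in the unexposed row: 185 − 176 = 9.
So a = 81, b = 1838, c = 9, d = 176.
RR = [a/(a+b)] / [c/(c+d)] = (81/1919) / (9/185) = 0.04221/0.04865 = 0.86764

0.868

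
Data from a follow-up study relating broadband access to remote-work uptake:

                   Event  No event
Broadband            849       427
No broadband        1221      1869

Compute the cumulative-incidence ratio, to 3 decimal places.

Cells: a = 849, b = 427, c = 1221, d = 1869.
Risk in exposed = 849/1276 = 0.66536; risk in unexposed = 1221/3090 = 0.39515.
RR = 0.66536 / 0.39515 = 1.68384
The risk among the exposed is 1.68 times that among the unexposed.

1.684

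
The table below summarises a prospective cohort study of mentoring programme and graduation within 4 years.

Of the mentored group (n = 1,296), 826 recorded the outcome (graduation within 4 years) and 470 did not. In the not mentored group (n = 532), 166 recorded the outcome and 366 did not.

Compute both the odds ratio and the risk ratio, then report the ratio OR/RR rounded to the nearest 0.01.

From the description: a = 826, b = 470, c = 166, d = 366.
OR = (826·366)/(470·166) = 302316/78020 = 3.87485
Risk in exposed = 826/1296 = 0.63735; risk in unexposed = 166/532 = 0.31203; RR = 2.04258
OR/RR = 3.87485 / 2.04258 = 1.89704
The outcome is not rare, so the OR lies further from 1 than the RR.

1.90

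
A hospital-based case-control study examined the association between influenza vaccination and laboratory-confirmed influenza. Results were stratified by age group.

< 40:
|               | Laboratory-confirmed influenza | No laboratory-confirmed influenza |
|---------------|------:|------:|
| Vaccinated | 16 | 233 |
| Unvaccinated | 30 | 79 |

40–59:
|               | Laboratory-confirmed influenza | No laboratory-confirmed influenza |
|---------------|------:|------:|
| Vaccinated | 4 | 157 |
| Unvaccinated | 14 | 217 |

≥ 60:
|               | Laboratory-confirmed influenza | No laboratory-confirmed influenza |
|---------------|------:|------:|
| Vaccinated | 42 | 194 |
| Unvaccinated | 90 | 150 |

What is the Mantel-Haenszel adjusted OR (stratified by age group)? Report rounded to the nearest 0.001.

OR_MH = Σ(aᵢdᵢ/nᵢ) / Σ(bᵢcᵢ/nᵢ), where nᵢ is the stratum total.
Stratum 1 (< 40): n = 358; a·d/n = 16·79/358 = 3.5307; b·c/n = 233·30/358 = 19.5251
Stratum 2 (40–59): n = 392; a·d/n = 4·217/392 = 2.2143; b·c/n = 157·14/392 = 5.6071
Stratum 3 (≥ 60): n = 476; a·d/n = 42·150/476 = 13.2353; b·c/n = 194·90/476 = 36.6807
OR_MH = (3.5307 + 2.2143 + 13.2353) / (19.5251 + 5.6071 + 36.6807) = 18.9803 / 61.8130 = 0.30706

0.307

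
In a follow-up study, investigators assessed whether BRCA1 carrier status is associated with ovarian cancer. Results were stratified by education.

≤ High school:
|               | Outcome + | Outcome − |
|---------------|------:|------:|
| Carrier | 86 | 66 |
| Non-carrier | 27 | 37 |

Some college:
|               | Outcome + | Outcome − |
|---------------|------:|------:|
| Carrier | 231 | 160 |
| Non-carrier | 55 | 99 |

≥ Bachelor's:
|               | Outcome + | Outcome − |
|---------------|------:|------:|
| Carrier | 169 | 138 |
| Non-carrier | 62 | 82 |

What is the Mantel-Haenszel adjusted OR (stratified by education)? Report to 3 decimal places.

OR_MH = Σ(aᵢdᵢ/nᵢ) / Σ(bᵢcᵢ/nᵢ), where nᵢ is the stratum total.
Stratum 1 (≤ High school): n = 216; a·d/n = 86·37/216 = 14.7315; b·c/n = 66·27/216 = 8.2500
Stratum 2 (Some college): n = 545; a·d/n = 231·99/545 = 41.9615; b·c/n = 160·55/545 = 16.1468
Stratum 3 (≥ Bachelor's): n = 451; a·d/n = 169·82/451 = 30.7273; b·c/n = 138·62/451 = 18.9712
OR_MH = (14.7315 + 41.9615 + 30.7273) / (8.2500 + 16.1468 + 18.9712) = 87.4202 / 43.3680 = 2.01578

2.016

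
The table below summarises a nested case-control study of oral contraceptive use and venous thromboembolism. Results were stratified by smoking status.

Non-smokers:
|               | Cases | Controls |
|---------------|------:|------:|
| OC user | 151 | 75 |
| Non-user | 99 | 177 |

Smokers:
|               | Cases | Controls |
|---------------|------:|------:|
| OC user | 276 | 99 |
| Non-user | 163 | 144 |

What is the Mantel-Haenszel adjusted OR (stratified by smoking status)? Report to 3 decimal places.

2.900

OR_MH = Σ(aᵢdᵢ/nᵢ) / Σ(bᵢcᵢ/nᵢ), where nᵢ is the stratum total.
Stratum 1 (Non-smokers): n = 502; a·d/n = 151·177/502 = 53.2410; b·c/n = 75·99/502 = 14.7908
Stratum 2 (Smokers): n = 682; a·d/n = 276·144/682 = 58.2757; b·c/n = 99·163/682 = 23.6613
OR_MH = (53.2410 + 58.2757) / (14.7908 + 23.6613) = 111.5167 / 38.4521 = 2.90014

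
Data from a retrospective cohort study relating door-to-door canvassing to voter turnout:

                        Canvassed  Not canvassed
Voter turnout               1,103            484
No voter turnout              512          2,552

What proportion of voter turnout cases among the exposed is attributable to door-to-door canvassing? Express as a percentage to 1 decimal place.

Reading the table with exposure as columns: a = 1103 (Canvassed, case), b = 512 (Canvassed, non-case), c = 484 (Not canvassed, case), d = 2552.
Risk in exposed = 1103/1615 = 0.68297; risk in unexposed = 484/3036 = 0.15942.
RR = 0.68297/0.15942 = 4.28410
AR% = (RR − 1)/RR × 100 = (4.28410 − 1)/4.28410 × 100 = 76.6579%

76.7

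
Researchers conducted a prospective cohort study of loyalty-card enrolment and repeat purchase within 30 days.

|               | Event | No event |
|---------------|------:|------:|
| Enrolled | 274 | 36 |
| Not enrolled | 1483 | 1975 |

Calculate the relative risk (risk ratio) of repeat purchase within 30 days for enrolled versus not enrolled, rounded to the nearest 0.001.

2.061

Cells: a = 274, b = 36, c = 1483, d = 1975.
Risk in exposed = 274/310 = 0.88387; risk in unexposed = 1483/3458 = 0.42886.
RR = 0.88387 / 0.42886 = 2.06097
The risk among the exposed is 2.06 times that among the unexposed.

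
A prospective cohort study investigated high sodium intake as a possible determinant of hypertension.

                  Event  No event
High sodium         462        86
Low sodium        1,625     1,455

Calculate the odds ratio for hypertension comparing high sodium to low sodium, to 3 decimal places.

4.810

Cells: a = 462, b = 86, c = 1625, d = 1455.
OR = (a·d)/(b·c) = (462 × 1455) / (86 × 1625) = 672210 / 139750 = 4.81009
The odds of hypertension are about 4.81 times as high in the high sodium group.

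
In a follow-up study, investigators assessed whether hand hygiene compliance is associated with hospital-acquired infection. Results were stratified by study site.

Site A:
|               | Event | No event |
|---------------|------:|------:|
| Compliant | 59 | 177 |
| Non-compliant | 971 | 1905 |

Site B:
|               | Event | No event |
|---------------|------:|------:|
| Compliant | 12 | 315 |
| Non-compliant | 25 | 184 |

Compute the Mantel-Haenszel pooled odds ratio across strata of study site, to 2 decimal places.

OR_MH = Σ(aᵢdᵢ/nᵢ) / Σ(bᵢcᵢ/nᵢ), where nᵢ is the stratum total.
Stratum 1 (Site A): n = 3112; a·d/n = 59·1905/3112 = 36.1166; b·c/n = 177·971/3112 = 55.2272
Stratum 2 (Site B): n = 536; a·d/n = 12·184/536 = 4.1194; b·c/n = 315·25/536 = 14.6922
OR_MH = (36.1166 + 4.1194) / (55.2272 + 14.6922) = 40.2360 / 69.9193 = 0.57546

0.58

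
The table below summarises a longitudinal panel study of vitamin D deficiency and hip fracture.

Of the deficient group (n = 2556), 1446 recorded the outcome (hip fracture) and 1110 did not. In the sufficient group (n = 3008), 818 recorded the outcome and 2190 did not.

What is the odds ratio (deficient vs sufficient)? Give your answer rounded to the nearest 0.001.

From the description: a = 1446, b = 1110, c = 818, d = 2190.
OR = (a·d)/(b·c) = (1446 × 2190) / (1110 × 818) = 3166740 / 907980 = 3.48768
The odds of hip fracture are about 3.49 times as high in the deficient group.

3.488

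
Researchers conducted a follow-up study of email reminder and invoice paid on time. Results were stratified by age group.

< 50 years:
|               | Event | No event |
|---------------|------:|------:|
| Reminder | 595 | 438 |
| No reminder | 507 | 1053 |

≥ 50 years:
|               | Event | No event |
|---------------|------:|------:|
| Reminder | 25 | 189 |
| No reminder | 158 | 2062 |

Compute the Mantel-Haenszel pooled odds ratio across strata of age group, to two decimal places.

OR_MH = Σ(aᵢdᵢ/nᵢ) / Σ(bᵢcᵢ/nᵢ), where nᵢ is the stratum total.
Stratum 1 (< 50 years): n = 2593; a·d/n = 595·1053/2593 = 241.6255; b·c/n = 438·507/2593 = 85.6406
Stratum 2 (≥ 50 years): n = 2434; a·d/n = 25·2062/2434 = 21.1791; b·c/n = 189·158/2434 = 12.2687
OR_MH = (241.6255 + 21.1791) / (85.6406 + 12.2687) = 262.8047 / 97.9093 = 2.68417

2.68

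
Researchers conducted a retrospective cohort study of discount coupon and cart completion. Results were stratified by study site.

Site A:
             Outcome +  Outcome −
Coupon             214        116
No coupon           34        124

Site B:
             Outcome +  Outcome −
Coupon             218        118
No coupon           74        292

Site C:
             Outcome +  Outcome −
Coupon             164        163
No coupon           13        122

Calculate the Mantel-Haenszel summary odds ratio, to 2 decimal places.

7.50

OR_MH = Σ(aᵢdᵢ/nᵢ) / Σ(bᵢcᵢ/nᵢ), where nᵢ is the stratum total.
Stratum 1 (Site A): n = 488; a·d/n = 214·124/488 = 54.3770; b·c/n = 116·34/488 = 8.0820
Stratum 2 (Site B): n = 702; a·d/n = 218·292/702 = 90.6781; b·c/n = 118·74/702 = 12.4387
Stratum 3 (Site C): n = 462; a·d/n = 164·122/462 = 43.3074; b·c/n = 163·13/462 = 4.5866
OR_MH = (54.3770 + 90.6781 + 43.3074) / (8.0820 + 12.4387 + 4.5866) = 188.3625 / 25.1073 = 7.50230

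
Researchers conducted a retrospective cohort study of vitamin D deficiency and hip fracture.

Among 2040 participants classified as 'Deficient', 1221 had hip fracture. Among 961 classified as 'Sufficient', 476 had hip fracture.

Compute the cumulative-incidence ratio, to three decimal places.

From the description: a = 1221, b = 819, c = 476, d = 485.
Risk in exposed = 1221/2040 = 0.59853; risk in unexposed = 476/961 = 0.49532.
RR = 0.59853 / 0.49532 = 1.20838
The risk among the exposed is 1.21 times that among the unexposed.

1.208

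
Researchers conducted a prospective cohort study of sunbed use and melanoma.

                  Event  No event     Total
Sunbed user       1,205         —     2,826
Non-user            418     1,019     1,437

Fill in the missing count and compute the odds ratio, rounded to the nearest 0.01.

The missing cell is in the exposed row: 2826 − 1205 = 1621.
So a = 1205, b = 1621, c = 418, d = 1019.
OR = (a·d)/(b·c) = (1205 × 1019) / (1621 × 418) = 1227895 / 677578 = 1.81218

1.81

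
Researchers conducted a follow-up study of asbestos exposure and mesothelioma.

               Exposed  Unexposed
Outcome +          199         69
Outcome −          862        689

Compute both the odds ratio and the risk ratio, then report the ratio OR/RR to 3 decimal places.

1.119

Reading the table with exposure as columns: a = 199 (Exposed, case), b = 862 (Exposed, non-case), c = 69 (Unexposed, case), d = 689.
OR = (199·689)/(862·69) = 137111/59478 = 2.30524
Risk in exposed = 199/1061 = 0.18756; risk in unexposed = 69/758 = 0.09103; RR = 2.06043
OR/RR = 2.30524 / 2.06043 = 1.11881
The outcome is not rare, so the OR lies further from 1 than the RR.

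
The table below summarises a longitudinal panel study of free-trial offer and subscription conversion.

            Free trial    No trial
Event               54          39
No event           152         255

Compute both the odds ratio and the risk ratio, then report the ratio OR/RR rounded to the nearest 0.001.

1.175

Reading the table with exposure as columns: a = 54 (Free trial, case), b = 152 (Free trial, non-case), c = 39 (No trial, case), d = 255.
OR = (54·255)/(152·39) = 13770/5928 = 2.32287
Risk in exposed = 54/206 = 0.26214; risk in unexposed = 39/294 = 0.13265; RR = 1.97610
OR/RR = 2.32287 / 1.97610 = 1.17548
The outcome is not rare, so the OR lies further from 1 than the RR.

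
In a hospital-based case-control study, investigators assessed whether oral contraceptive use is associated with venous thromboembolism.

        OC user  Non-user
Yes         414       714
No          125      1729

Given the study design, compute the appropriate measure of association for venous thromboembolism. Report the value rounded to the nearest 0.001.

Reading the table with exposure as columns: a = 414 (OC user, case), b = 125 (OC user, non-case), c = 714 (Non-user, case), d = 1729.
This is a hospital-based case-control study: participants were sampled on outcome status, so risks in the source population cannot be estimated directly — relative risk is not valid here. The odds ratio is the appropriate measure.
OR = (a·d)/(b·c) = (414 × 1729) / (125 × 714) = 715806 / 89250 = 8.02024

8.020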